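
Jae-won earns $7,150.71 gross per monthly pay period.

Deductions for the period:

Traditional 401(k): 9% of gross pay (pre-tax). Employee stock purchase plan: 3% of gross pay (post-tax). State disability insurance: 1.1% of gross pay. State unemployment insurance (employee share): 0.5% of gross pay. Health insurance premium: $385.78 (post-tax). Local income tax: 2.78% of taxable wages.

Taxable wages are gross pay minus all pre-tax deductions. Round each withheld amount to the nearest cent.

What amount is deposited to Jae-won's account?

Traditional 401(k): $7,150.71 × 0.09 = $643.56
Taxable wages = $7,150.71 − $643.56 = $6,507.15
Local income tax: $6,507.15 × 0.0278 = $180.90
State unemployment insurance (employee share): $7,150.71 × 0.005 = $35.75
State disability insurance: $7,150.71 × 0.011 = $78.66
Health insurance premium: $385.78
Employee stock purchase plan: $7,150.71 × 0.03 = $214.52
Total deductions = $643.56 + $180.90 + $35.75 + $78.66 + $385.78 + $214.52 = $1,539.17
Net pay = $7,150.71 − $1,539.17 = $5,611.54

$5,611.54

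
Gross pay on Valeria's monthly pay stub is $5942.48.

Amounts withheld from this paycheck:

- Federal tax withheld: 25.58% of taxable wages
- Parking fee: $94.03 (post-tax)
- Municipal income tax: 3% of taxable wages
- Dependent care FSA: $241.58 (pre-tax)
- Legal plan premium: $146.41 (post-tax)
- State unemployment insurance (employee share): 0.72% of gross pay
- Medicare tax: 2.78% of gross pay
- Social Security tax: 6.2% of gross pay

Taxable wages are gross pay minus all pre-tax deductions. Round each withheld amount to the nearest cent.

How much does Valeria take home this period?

$3254.72

Dependent care FSA: $241.58
Taxable wages = $5942.48 − $241.58 = $5700.90
Municipal income tax: $5700.90 × 0.03 = $171.03
Federal tax withheld: $5700.90 × 0.2558 = $1458.29
State unemployment insurance (employee share): $5942.48 × 0.0072 = $42.79
Medicare tax: $5942.48 × 0.0278 = $165.20
Social Security tax: $5942.48 × 0.062 = $368.43
Parking fee: $94.03
Legal plan premium: $146.41
Total deductions = $241.58 + $171.03 + $1458.29 + $42.79 + $165.20 + $368.43 + $94.03 + $146.41 = $2687.76
Net pay = $5942.48 − $2687.76 = $3254.72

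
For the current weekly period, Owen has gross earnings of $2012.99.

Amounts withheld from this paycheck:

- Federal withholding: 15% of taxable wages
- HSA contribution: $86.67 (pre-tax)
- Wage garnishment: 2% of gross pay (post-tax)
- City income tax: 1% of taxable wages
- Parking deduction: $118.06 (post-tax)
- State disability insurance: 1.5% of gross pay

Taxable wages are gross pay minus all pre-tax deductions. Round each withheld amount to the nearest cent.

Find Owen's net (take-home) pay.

HSA contribution: $86.67
Taxable wages = $2012.99 − $86.67 = $1926.32
Federal withholding: $1926.32 × 0.15 = $288.95
City income tax: $1926.32 × 0.01 = $19.26
State disability insurance: $2012.99 × 0.015 = $30.19
Wage garnishment: $2012.99 × 0.02 = $40.26
Parking deduction: $118.06
Total deductions = $86.67 + $288.95 + $19.26 + $30.19 + $40.26 + $118.06 = $583.39
Net pay = $2012.99 − $583.39 = $1429.60

$1429.60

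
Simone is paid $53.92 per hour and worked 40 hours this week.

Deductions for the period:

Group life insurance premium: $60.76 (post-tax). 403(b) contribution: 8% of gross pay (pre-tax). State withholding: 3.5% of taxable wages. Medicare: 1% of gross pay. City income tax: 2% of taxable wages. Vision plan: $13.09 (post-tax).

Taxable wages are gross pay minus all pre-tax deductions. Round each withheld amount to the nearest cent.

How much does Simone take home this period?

Gross pay: 40 × $53.92 = $2,156.80
403(b) contribution: $2,156.80 × 0.08 = $172.54
Taxable wages = $2,156.80 − $172.54 = $1,984.26
State withholding: $1,984.26 × 0.035 = $69.45
City income tax: $1,984.26 × 0.02 = $39.69
Medicare: $2,156.80 × 0.01 = $21.57
Vision plan: $13.09
Group life insurance premium: $60.76
Total deductions = $172.54 + $69.45 + $39.69 + $21.57 + $13.09 + $60.76 = $377.10
Net pay = $2,156.80 − $377.10 = $1,779.70

$1,779.70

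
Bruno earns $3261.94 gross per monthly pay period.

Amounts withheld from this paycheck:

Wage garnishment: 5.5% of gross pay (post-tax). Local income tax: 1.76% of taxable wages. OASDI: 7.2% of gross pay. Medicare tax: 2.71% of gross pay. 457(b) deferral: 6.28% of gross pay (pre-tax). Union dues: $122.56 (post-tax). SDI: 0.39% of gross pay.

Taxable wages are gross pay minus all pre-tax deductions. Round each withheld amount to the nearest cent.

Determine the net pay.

457(b) deferral: $3261.94 × 0.0628 = $204.85
Taxable wages = $3261.94 − $204.85 = $3057.09
Local income tax: $3057.09 × 0.0176 = $53.80
OASDI: $3261.94 × 0.072 = $234.86
Medicare tax: $3261.94 × 0.0271 = $88.40
SDI: $3261.94 × 0.0039 = $12.72
Union dues: $122.56
Wage garnishment: $3261.94 × 0.055 = $179.41
Total deductions = $204.85 + $53.80 + $234.86 + $88.40 + $12.72 + $122.56 + $179.41 = $896.60
Net pay = $3261.94 − $896.60 = $2365.34

$2365.34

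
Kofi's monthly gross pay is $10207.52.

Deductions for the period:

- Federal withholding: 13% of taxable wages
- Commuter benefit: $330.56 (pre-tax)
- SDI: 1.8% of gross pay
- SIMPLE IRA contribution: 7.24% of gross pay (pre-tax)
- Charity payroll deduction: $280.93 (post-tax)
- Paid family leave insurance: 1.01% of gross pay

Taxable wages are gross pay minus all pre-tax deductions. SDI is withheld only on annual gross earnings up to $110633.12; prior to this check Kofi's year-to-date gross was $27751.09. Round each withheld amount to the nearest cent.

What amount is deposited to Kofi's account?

Commuter benefit: $330.56
SIMPLE IRA contribution: $10207.52 × 0.0724 = $739.02
Pre-tax total = $330.56 + $739.02 = $1069.58
Taxable wages = $10207.52 − $1069.58 = $9137.94
Federal withholding: $9137.94 × 0.13 = $1187.93
SDI: cap not yet reached, full $10207.52 is subject → $10207.52 × 0.018 = $183.74
Paid family leave insurance: $10207.52 × 0.0101 = $103.10
Charity payroll deduction: $280.93
Total deductions = $330.56 + $739.02 + $1187.93 + $183.74 + $103.10 + $280.93 = $2825.28
Net pay = $10207.52 − $2825.28 = $7382.24

$7382.24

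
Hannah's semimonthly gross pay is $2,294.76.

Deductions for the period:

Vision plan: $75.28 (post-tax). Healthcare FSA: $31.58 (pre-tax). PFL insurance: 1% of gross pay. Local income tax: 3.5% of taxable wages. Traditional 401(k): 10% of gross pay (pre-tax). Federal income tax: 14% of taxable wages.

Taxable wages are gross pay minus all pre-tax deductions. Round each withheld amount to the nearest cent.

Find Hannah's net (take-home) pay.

Healthcare FSA: $31.58
Traditional 401(k): $2,294.76 × 0.1 = $229.48
Pre-tax total = $31.58 + $229.48 = $261.06
Taxable wages = $2,294.76 − $261.06 = $2,033.70
Federal income tax: $2,033.70 × 0.14 = $284.72
Local income tax: $2,033.70 × 0.035 = $71.18
PFL insurance: $2,294.76 × 0.01 = $22.95
Vision plan: $75.28
Total deductions = $31.58 + $229.48 + $284.72 + $71.18 + $22.95 + $75.28 = $715.19
Net pay = $2,294.76 − $715.19 = $1,579.57

$1,579.57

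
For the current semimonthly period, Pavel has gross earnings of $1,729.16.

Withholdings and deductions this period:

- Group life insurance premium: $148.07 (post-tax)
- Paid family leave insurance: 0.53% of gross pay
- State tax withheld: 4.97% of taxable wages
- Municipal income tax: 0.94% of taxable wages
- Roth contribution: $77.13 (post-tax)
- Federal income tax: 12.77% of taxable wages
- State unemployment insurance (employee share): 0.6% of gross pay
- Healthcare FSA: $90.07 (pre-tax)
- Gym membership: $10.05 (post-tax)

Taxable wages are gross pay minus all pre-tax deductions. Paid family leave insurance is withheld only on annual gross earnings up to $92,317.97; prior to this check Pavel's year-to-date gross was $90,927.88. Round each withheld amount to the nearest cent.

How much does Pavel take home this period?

Healthcare FSA: $90.07
Taxable wages = $1,729.16 − $90.07 = $1,639.09
Municipal income tax: $1,639.09 × 0.0094 = $15.41
State tax withheld: $1,639.09 × 0.0497 = $81.46
Federal income tax: $1,639.09 × 0.1277 = $209.31
State unemployment insurance (employee share): $1,729.16 × 0.006 = $10.37
Paid family leave insurance: only $92,317.97 − $90,927.88 = $1,390.09 of this check is subject → $1,390.09 × 0.0053 = $7.37
Group life insurance premium: $148.07
Gym membership: $10.05
Roth contribution: $77.13
Total deductions = $90.07 + $15.41 + $81.46 + $209.31 + $10.37 + $7.37 + $148.07 + $10.05 + $77.13 = $649.24
Net pay = $1,729.16 − $649.24 = $1,079.92

$1,079.92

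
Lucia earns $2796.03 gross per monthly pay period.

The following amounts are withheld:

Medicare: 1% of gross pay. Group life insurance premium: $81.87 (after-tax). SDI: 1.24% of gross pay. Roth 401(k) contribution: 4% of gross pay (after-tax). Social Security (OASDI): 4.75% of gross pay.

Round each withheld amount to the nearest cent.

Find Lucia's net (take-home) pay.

Medicare: $2796.03 × 0.01 = $27.96
SDI: $2796.03 × 0.0124 = $34.67
Social Security (OASDI): $2796.03 × 0.0475 = $132.81
Roth 401(k) contribution: $2796.03 × 0.04 = $111.84
Group life insurance premium: $81.87
Total deductions = $27.96 + $34.67 + $132.81 + $111.84 + $81.87 = $389.15
Net pay = $2796.03 − $389.15 = $2406.88

$2406.88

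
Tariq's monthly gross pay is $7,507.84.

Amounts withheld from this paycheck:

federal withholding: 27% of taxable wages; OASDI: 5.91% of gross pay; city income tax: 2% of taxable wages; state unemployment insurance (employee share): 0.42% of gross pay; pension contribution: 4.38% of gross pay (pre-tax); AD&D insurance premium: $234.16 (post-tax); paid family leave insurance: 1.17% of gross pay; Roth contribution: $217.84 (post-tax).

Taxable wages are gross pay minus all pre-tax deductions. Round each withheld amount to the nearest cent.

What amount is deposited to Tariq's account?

$4,082.01

Pension contribution: $7,507.84 × 0.0438 = $328.84
Taxable wages = $7,507.84 − $328.84 = $7,179.00
Federal withholding: $7,179.00 × 0.27 = $1,938.33
City income tax: $7,179.00 × 0.02 = $143.58
Paid family leave insurance: $7,507.84 × 0.0117 = $87.84
State unemployment insurance (employee share): $7,507.84 × 0.0042 = $31.53
OASDI: $7,507.84 × 0.0591 = $443.71
AD&D insurance premium: $234.16
Roth contribution: $217.84
Total deductions = $328.84 + $1,938.33 + $143.58 + $87.84 + $31.53 + $443.71 + $234.16 + $217.84 = $3,425.83
Net pay = $7,507.84 − $3,425.83 = $4,082.01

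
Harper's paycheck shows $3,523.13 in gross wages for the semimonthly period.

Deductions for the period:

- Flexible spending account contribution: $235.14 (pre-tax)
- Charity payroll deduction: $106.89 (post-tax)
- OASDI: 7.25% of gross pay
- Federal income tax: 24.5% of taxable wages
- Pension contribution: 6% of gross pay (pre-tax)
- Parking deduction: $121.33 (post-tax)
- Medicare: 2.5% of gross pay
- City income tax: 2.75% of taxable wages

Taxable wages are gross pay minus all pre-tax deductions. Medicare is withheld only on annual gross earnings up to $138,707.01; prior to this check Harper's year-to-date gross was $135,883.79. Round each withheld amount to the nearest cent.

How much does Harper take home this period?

$1,683.99

Pension contribution: $3,523.13 × 0.06 = $211.39
Flexible spending account contribution: $235.14
Pre-tax total = $211.39 + $235.14 = $446.53
Taxable wages = $3,523.13 − $446.53 = $3,076.60
Federal income tax: $3,076.60 × 0.245 = $753.77
City income tax: $3,076.60 × 0.0275 = $84.61
OASDI: $3,523.13 × 0.0725 = $255.43
Medicare: only $138,707.01 − $135,883.79 = $2,823.22 of this check is subject → $2,823.22 × 0.025 = $70.58
Parking deduction: $121.33
Charity payroll deduction: $106.89
Total deductions = $211.39 + $235.14 + $753.77 + $84.61 + $255.43 + $70.58 + $121.33 + $106.89 = $1,839.14
Net pay = $3,523.13 − $1,839.14 = $1,683.99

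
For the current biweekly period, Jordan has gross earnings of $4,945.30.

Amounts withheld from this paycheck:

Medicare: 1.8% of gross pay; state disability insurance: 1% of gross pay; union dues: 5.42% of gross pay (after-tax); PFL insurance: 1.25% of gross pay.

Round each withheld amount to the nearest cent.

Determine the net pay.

Medicare: $4,945.30 × 0.018 = $89.02
State disability insurance: $4,945.30 × 0.01 = $49.45
PFL insurance: $4,945.30 × 0.0125 = $61.82
Union dues: $4,945.30 × 0.0542 = $268.04
Total deductions = $89.02 + $49.45 + $61.82 + $268.04 = $468.33
Net pay = $4,945.30 − $468.33 = $4,476.97

$4,476.97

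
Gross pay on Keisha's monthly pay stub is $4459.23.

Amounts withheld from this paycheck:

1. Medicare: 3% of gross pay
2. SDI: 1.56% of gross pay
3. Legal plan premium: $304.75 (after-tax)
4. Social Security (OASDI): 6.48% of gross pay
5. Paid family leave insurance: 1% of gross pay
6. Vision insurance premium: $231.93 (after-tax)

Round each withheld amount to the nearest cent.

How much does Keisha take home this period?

Medicare: $4459.23 × 0.03 = $133.78
Paid family leave insurance: $4459.23 × 0.01 = $44.59
Social Security (OASDI): $4459.23 × 0.0648 = $288.96
SDI: $4459.23 × 0.0156 = $69.56
Vision insurance premium: $231.93
Legal plan premium: $304.75
Total deductions = $133.78 + $44.59 + $288.96 + $69.56 + $231.93 + $304.75 = $1073.57
Net pay = $4459.23 − $1073.57 = $3385.66

$3385.66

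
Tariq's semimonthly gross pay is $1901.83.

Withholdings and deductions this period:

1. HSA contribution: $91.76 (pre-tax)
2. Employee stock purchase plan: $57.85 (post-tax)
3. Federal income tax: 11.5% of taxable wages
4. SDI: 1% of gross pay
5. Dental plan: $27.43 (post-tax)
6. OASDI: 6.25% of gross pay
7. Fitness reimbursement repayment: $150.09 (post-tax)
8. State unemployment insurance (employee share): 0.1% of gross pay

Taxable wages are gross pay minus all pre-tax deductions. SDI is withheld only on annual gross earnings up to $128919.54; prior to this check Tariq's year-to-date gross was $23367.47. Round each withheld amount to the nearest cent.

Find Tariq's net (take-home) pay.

$1226.76

HSA contribution: $91.76
Taxable wages = $1901.83 − $91.76 = $1810.07
Federal income tax: $1810.07 × 0.115 = $208.16
State unemployment insurance (employee share): $1901.83 × 0.001 = $1.90
SDI: cap not yet reached, full $1901.83 is subject → $1901.83 × 0.01 = $19.02
OASDI: $1901.83 × 0.0625 = $118.86
Dental plan: $27.43
Employee stock purchase plan: $57.85
Fitness reimbursement repayment: $150.09
Total deductions = $91.76 + $208.16 + $1.90 + $19.02 + $118.86 + $27.43 + $57.85 + $150.09 = $675.07
Net pay = $1901.83 − $675.07 = $1226.76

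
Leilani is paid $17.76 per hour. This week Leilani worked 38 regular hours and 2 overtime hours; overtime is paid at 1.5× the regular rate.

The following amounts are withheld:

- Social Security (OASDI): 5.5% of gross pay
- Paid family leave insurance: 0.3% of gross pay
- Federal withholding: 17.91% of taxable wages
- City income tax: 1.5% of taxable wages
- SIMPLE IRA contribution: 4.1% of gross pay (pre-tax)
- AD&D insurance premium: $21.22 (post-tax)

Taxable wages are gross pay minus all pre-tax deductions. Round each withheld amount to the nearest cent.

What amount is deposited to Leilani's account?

Regular pay: 38 × $17.76 = $674.88
Overtime pay: 2 × $17.76 × 1.5 = $53.28
Gross pay = $674.88 + $53.28 = $728.16
SIMPLE IRA contribution: $728.16 × 0.041 = $29.85
Taxable wages = $728.16 − $29.85 = $698.31
City income tax: $698.31 × 0.015 = $10.47
Federal withholding: $698.31 × 0.1791 = $125.07
Paid family leave insurance: $728.16 × 0.003 = $2.18
Social Security (OASDI): $728.16 × 0.055 = $40.05
AD&D insurance premium: $21.22
Total deductions = $29.85 + $10.47 + $125.07 + $2.18 + $40.05 + $21.22 = $228.84
Net pay = $728.16 − $228.84 = $499.32

$499.32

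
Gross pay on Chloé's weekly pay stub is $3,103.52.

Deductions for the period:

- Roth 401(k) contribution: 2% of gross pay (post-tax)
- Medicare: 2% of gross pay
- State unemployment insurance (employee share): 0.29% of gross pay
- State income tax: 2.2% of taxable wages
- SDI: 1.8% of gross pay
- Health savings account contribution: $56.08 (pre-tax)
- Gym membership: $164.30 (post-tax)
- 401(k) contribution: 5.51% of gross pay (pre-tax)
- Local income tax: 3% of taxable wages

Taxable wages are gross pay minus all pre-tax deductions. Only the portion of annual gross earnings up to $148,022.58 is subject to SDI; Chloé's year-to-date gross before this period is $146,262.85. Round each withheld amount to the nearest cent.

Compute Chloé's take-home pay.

$2,397.75

Health savings account contribution: $56.08
401(k) contribution: $3,103.52 × 0.0551 = $171.00
Pre-tax total = $56.08 + $171.00 = $227.08
Taxable wages = $3,103.52 − $227.08 = $2,876.44
Local income tax: $2,876.44 × 0.03 = $86.29
State income tax: $2,876.44 × 0.022 = $63.28
SDI: only $148,022.58 − $146,262.85 = $1,759.73 of this check is subject → $1,759.73 × 0.018 = $31.68
Medicare: $3,103.52 × 0.02 = $62.07
State unemployment insurance (employee share): $3,103.52 × 0.0029 = $9.00
Roth 401(k) contribution: $3,103.52 × 0.02 = $62.07
Gym membership: $164.30
Total deductions = $56.08 + $171.00 + $86.29 + $63.28 + $31.68 + $62.07 + $9.00 + $62.07 + $164.30 = $705.77
Net pay = $3,103.52 − $705.77 = $2,397.75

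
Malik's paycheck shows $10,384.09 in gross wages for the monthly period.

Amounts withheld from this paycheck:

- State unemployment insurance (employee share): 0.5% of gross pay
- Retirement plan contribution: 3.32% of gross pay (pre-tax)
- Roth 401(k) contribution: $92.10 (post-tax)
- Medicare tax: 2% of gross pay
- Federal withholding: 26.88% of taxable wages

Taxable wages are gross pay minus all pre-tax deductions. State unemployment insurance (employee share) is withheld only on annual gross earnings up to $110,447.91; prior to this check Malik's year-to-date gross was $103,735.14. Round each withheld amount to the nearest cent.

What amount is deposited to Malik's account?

Retirement plan contribution: $10,384.09 × 0.0332 = $344.75
Taxable wages = $10,384.09 − $344.75 = $10,039.34
Federal withholding: $10,039.34 × 0.2688 = $2,698.57
Medicare tax: $10,384.09 × 0.02 = $207.68
State unemployment insurance (employee share): only $110,447.91 − $103,735.14 = $6,712.77 of this check is subject → $6,712.77 × 0.005 = $33.56
Roth 401(k) contribution: $92.10
Total deductions = $344.75 + $2,698.57 + $207.68 + $33.56 + $92.10 = $3,376.66
Net pay = $10,384.09 − $3,376.66 = $7,007.43

$7,007.43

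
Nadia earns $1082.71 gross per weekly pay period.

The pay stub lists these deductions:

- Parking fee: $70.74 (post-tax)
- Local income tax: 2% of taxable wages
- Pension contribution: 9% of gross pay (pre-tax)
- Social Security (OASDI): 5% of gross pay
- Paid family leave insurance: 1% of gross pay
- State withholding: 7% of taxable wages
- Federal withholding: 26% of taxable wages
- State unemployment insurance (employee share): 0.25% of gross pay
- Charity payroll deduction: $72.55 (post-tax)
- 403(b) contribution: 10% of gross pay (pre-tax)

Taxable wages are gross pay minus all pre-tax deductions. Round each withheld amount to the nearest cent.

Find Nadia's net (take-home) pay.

$359.08

Pension contribution: $1082.71 × 0.09 = $97.44
403(b) contribution: $1082.71 × 0.1 = $108.27
Pre-tax total = $97.44 + $108.27 = $205.71
Taxable wages = $1082.71 − $205.71 = $877.00
Local income tax: $877.00 × 0.02 = $17.54
State withholding: $877.00 × 0.07 = $61.39
Federal withholding: $877.00 × 0.26 = $228.02
Social Security (OASDI): $1082.71 × 0.05 = $54.14
State unemployment insurance (employee share): $1082.71 × 0.0025 = $2.71
Paid family leave insurance: $1082.71 × 0.01 = $10.83
Parking fee: $70.74
Charity payroll deduction: $72.55
Total deductions = $97.44 + $108.27 + $17.54 + $61.39 + $228.02 + $54.14 + $2.71 + $10.83 + $70.74 + $72.55 = $723.63
Net pay = $1082.71 − $723.63 = $359.08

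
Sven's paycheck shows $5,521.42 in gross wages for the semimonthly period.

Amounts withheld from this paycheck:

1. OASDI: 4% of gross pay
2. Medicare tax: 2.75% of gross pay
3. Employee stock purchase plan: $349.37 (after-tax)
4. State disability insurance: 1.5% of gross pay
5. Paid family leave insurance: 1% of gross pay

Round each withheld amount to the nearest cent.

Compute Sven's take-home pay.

$4,661.32

State disability insurance: $5,521.42 × 0.015 = $82.82
Paid family leave insurance: $5,521.42 × 0.01 = $55.21
OASDI: $5,521.42 × 0.04 = $220.86
Medicare tax: $5,521.42 × 0.0275 = $151.84
Employee stock purchase plan: $349.37
Total deductions = $82.82 + $55.21 + $220.86 + $151.84 + $349.37 = $860.10
Net pay = $5,521.42 − $860.10 = $4,661.32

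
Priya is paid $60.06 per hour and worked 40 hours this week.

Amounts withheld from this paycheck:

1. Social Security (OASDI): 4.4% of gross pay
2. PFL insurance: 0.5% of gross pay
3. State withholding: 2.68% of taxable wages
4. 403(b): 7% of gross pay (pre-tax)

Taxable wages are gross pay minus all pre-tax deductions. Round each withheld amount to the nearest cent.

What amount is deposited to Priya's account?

Gross pay: 40 × $60.06 = $2402.40
403(b): $2402.40 × 0.07 = $168.17
Taxable wages = $2402.40 − $168.17 = $2234.23
State withholding: $2234.23 × 0.0268 = $59.88
Social Security (OASDI): $2402.40 × 0.044 = $105.71
PFL insurance: $2402.40 × 0.005 = $12.01
Total deductions = $168.17 + $59.88 + $105.71 + $12.01 = $345.77
Net pay = $2402.40 − $345.77 = $2056.63

$2056.63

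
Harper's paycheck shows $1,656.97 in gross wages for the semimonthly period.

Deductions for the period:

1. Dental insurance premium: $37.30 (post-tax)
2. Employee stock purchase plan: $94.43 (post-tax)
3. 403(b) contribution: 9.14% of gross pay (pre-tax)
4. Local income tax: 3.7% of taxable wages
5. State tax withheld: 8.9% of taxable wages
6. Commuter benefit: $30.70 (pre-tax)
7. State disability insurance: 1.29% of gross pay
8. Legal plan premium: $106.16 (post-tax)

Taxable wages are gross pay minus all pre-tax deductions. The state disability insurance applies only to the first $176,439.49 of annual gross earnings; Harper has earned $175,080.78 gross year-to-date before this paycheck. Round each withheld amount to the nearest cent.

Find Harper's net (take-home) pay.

403(b) contribution: $1,656.97 × 0.0914 = $151.45
Commuter benefit: $30.70
Pre-tax total = $151.45 + $30.70 = $182.15
Taxable wages = $1,656.97 − $182.15 = $1,474.82
Local income tax: $1,474.82 × 0.037 = $54.57
State tax withheld: $1,474.82 × 0.089 = $131.26
State disability insurance: only $176,439.49 − $175,080.78 = $1,358.71 of this check is subject → $1,358.71 × 0.0129 = $17.53
Employee stock purchase plan: $94.43
Legal plan premium: $106.16
Dental insurance premium: $37.30
Total deductions = $151.45 + $30.70 + $54.57 + $131.26 + $17.53 + $94.43 + $106.16 + $37.30 = $623.40
Net pay = $1,656.97 − $623.40 = $1,033.57

$1,033.57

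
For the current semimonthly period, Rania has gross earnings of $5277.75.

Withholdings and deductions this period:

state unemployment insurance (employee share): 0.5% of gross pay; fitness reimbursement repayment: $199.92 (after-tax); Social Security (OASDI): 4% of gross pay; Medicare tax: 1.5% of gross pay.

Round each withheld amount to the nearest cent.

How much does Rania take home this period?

$4761.16

Social Security (OASDI): $5277.75 × 0.04 = $211.11
State unemployment insurance (employee share): $5277.75 × 0.005 = $26.39
Medicare tax: $5277.75 × 0.015 = $79.17
Fitness reimbursement repayment: $199.92
Total deductions = $211.11 + $26.39 + $79.17 + $199.92 = $516.59
Net pay = $5277.75 − $516.59 = $4761.16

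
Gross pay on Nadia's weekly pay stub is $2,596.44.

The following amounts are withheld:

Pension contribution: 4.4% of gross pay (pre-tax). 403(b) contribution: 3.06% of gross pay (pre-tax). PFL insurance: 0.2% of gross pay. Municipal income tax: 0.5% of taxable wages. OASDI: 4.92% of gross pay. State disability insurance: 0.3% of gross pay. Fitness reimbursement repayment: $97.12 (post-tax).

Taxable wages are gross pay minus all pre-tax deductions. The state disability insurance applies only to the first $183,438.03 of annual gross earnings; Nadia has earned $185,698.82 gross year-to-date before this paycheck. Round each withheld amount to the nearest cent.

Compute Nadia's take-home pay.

$2,160.69

Pension contribution: $2,596.44 × 0.044 = $114.24
403(b) contribution: $2,596.44 × 0.0306 = $79.45
Pre-tax total = $114.24 + $79.45 = $193.69
Taxable wages = $2,596.44 − $193.69 = $2,402.75
Municipal income tax: $2,402.75 × 0.005 = $12.01
OASDI: $2,596.44 × 0.0492 = $127.74
State disability insurance: annual cap $183,438.03 already reached (YTD $185,698.82), so $0.00
PFL insurance: $2,596.44 × 0.002 = $5.19
Fitness reimbursement repayment: $97.12
Total deductions = $114.24 + $79.45 + $12.01 + $127.74 + $0.00 + $5.19 + $97.12 = $435.75
Net pay = $2,596.44 − $435.75 = $2,160.69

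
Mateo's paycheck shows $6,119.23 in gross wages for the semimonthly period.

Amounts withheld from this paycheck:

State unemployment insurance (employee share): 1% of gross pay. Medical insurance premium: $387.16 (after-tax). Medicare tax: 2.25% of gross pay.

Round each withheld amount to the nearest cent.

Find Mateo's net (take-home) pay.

$5,533.20

State unemployment insurance (employee share): $6,119.23 × 0.01 = $61.19
Medicare tax: $6,119.23 × 0.0225 = $137.68
Medical insurance premium: $387.16
Total deductions = $61.19 + $137.68 + $387.16 = $586.03
Net pay = $6,119.23 − $586.03 = $5,533.20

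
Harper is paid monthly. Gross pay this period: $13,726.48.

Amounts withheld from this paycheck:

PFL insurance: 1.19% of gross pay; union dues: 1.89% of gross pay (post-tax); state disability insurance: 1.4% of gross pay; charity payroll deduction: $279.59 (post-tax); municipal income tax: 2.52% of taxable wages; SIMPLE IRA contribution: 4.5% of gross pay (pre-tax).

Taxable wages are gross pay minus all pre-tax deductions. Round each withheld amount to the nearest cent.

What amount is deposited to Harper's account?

SIMPLE IRA contribution: $13,726.48 × 0.045 = $617.69
Taxable wages = $13,726.48 − $617.69 = $13,108.79
Municipal income tax: $13,108.79 × 0.0252 = $330.34
State disability insurance: $13,726.48 × 0.014 = $192.17
PFL insurance: $13,726.48 × 0.0119 = $163.35
Union dues: $13,726.48 × 0.0189 = $259.43
Charity payroll deduction: $279.59
Total deductions = $617.69 + $330.34 + $192.17 + $163.35 + $259.43 + $279.59 = $1,842.57
Net pay = $13,726.48 − $1,842.57 = $11,883.91

$11,883.91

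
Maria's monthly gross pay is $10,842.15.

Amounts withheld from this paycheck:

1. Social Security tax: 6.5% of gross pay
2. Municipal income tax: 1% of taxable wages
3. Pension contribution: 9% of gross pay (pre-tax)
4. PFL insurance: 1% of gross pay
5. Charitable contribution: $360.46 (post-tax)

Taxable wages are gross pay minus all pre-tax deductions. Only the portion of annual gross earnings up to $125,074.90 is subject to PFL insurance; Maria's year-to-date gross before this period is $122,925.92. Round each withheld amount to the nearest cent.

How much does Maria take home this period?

Pension contribution: $10,842.15 × 0.09 = $975.79
Taxable wages = $10,842.15 − $975.79 = $9,866.36
Municipal income tax: $9,866.36 × 0.01 = $98.66
Social Security tax: $10,842.15 × 0.065 = $704.74
PFL insurance: only $125,074.90 − $122,925.92 = $2,148.98 of this check is subject → $2,148.98 × 0.01 = $21.49
Charitable contribution: $360.46
Total deductions = $975.79 + $98.66 + $704.74 + $21.49 + $360.46 = $2,161.14
Net pay = $10,842.15 − $2,161.14 = $8,681.01

$8,681.01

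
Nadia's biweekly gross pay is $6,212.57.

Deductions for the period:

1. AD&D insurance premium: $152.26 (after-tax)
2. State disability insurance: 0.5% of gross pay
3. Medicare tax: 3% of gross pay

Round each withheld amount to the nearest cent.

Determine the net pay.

State disability insurance: $6,212.57 × 0.005 = $31.06
Medicare tax: $6,212.57 × 0.03 = $186.38
AD&D insurance premium: $152.26
Total deductions = $31.06 + $186.38 + $152.26 = $369.70
Net pay = $6,212.57 − $369.70 = $5,842.87

$5,842.87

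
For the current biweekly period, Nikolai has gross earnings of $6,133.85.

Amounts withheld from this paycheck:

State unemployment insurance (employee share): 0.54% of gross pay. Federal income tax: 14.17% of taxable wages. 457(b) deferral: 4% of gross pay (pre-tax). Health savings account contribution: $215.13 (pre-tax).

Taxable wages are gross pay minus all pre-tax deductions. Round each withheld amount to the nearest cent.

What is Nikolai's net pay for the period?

Health savings account contribution: $215.13
457(b) deferral: $6,133.85 × 0.04 = $245.35
Pre-tax total = $215.13 + $245.35 = $460.48
Taxable wages = $6,133.85 − $460.48 = $5,673.37
Federal income tax: $5,673.37 × 0.1417 = $803.92
State unemployment insurance (employee share): $6,133.85 × 0.0054 = $33.12
Total deductions = $215.13 + $245.35 + $803.92 + $33.12 = $1,297.52
Net pay = $6,133.85 − $1,297.52 = $4,836.33

$4,836.33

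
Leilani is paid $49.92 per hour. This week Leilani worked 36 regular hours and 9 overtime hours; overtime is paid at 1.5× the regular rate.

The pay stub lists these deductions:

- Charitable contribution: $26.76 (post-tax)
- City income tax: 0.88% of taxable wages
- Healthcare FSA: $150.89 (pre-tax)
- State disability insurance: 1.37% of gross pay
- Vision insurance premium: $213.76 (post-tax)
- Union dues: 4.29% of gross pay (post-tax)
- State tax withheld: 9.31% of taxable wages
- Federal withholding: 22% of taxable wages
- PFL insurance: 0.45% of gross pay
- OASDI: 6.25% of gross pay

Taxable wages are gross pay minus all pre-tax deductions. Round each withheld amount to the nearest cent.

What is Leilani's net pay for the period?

$1,027.35

Regular pay: 36 × $49.92 = $1,797.12
Overtime pay: 9 × $49.92 × 1.5 = $673.92
Gross pay = $1,797.12 + $673.92 = $2,471.04
Healthcare FSA: $150.89
Taxable wages = $2,471.04 − $150.89 = $2,320.15
State tax withheld: $2,320.15 × 0.0931 = $216.01
Federal withholding: $2,320.15 × 0.22 = $510.43
City income tax: $2,320.15 × 0.0088 = $20.42
PFL insurance: $2,471.04 × 0.0045 = $11.12
State disability insurance: $2,471.04 × 0.0137 = $33.85
OASDI: $2,471.04 × 0.0625 = $154.44
Charitable contribution: $26.76
Vision insurance premium: $213.76
Union dues: $2,471.04 × 0.0429 = $106.01
Total deductions = $150.89 + $216.01 + $510.43 + $20.42 + $11.12 + $33.85 + $154.44 + $26.76 + $213.76 + $106.01 = $1,443.69
Net pay = $2,471.04 − $1,443.69 = $1,027.35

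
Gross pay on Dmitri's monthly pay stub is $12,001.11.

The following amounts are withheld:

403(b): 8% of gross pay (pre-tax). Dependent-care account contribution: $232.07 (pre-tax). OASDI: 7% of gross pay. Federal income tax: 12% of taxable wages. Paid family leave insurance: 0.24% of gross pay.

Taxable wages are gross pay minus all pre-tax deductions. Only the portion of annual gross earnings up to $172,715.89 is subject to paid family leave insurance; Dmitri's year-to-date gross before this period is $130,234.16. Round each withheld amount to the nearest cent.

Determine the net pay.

$8,643.00

Dependent-care account contribution: $232.07
403(b): $12,001.11 × 0.08 = $960.09
Pre-tax total = $232.07 + $960.09 = $1,192.16
Taxable wages = $12,001.11 − $1,192.16 = $10,808.95
Federal income tax: $10,808.95 × 0.12 = $1,297.07
Paid family leave insurance: cap not yet reached, full $12,001.11 is subject → $12,001.11 × 0.0024 = $28.80
OASDI: $12,001.11 × 0.07 = $840.08
Total deductions = $232.07 + $960.09 + $1,297.07 + $28.80 + $840.08 = $3,358.11
Net pay = $12,001.11 − $3,358.11 = $8,643.00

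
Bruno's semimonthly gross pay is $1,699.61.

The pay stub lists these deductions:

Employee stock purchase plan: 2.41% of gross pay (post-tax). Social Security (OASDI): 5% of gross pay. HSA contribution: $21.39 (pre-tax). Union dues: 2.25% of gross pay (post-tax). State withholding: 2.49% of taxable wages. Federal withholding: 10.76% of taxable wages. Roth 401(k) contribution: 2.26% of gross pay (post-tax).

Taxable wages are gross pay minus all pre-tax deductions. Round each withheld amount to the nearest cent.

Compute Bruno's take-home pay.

$1,253.26

HSA contribution: $21.39
Taxable wages = $1,699.61 − $21.39 = $1,678.22
Federal withholding: $1,678.22 × 0.1076 = $180.58
State withholding: $1,678.22 × 0.0249 = $41.79
Social Security (OASDI): $1,699.61 × 0.05 = $84.98
Union dues: $1,699.61 × 0.0225 = $38.24
Employee stock purchase plan: $1,699.61 × 0.0241 = $40.96
Roth 401(k) contribution: $1,699.61 × 0.0226 = $38.41
Total deductions = $21.39 + $180.58 + $41.79 + $84.98 + $38.24 + $40.96 + $38.41 = $446.35
Net pay = $1,699.61 − $446.35 = $1,253.26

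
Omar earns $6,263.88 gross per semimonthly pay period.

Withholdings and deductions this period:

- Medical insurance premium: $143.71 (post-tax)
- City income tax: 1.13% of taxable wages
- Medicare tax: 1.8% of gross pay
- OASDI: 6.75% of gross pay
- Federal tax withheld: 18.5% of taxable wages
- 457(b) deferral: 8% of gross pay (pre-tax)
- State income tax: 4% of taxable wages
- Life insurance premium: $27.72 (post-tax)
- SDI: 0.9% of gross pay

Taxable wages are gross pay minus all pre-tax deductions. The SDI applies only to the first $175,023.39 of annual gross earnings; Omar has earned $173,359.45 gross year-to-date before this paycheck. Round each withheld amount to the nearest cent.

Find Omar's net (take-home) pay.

$3,679.06

457(b) deferral: $6,263.88 × 0.08 = $501.11
Taxable wages = $6,263.88 − $501.11 = $5,762.77
City income tax: $5,762.77 × 0.0113 = $65.12
State income tax: $5,762.77 × 0.04 = $230.51
Federal tax withheld: $5,762.77 × 0.185 = $1,066.11
Medicare tax: $6,263.88 × 0.018 = $112.75
OASDI: $6,263.88 × 0.0675 = $422.81
SDI: only $175,023.39 − $173,359.45 = $1,663.94 of this check is subject → $1,663.94 × 0.009 = $14.98
Life insurance premium: $27.72
Medical insurance premium: $143.71
Total deductions = $501.11 + $65.12 + $230.51 + $1,066.11 + $112.75 + $422.81 + $14.98 + $27.72 + $143.71 = $2,584.82
Net pay = $6,263.88 − $2,584.82 = $3,679.06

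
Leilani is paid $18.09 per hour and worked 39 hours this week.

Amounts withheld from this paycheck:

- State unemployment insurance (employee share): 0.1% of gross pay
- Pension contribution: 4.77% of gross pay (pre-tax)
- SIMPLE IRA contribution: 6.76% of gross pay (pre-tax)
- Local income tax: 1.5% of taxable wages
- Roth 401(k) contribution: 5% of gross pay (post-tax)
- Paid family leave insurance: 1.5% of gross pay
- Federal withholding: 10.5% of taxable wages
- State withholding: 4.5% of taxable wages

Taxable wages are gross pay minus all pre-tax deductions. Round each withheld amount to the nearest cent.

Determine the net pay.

Gross pay: 39 × $18.09 = $705.51
Pension contribution: $705.51 × 0.0477 = $33.65
SIMPLE IRA contribution: $705.51 × 0.0676 = $47.69
Pre-tax total = $33.65 + $47.69 = $81.34
Taxable wages = $705.51 − $81.34 = $624.17
Local income tax: $624.17 × 0.015 = $9.36
Federal withholding: $624.17 × 0.105 = $65.54
State withholding: $624.17 × 0.045 = $28.09
State unemployment insurance (employee share): $705.51 × 0.001 = $0.71
Paid family leave insurance: $705.51 × 0.015 = $10.58
Roth 401(k) contribution: $705.51 × 0.05 = $35.28
Total deductions = $33.65 + $47.69 + $9.36 + $65.54 + $28.09 + $0.71 + $10.58 + $35.28 = $230.90
Net pay = $705.51 − $230.90 = $474.61

$474.61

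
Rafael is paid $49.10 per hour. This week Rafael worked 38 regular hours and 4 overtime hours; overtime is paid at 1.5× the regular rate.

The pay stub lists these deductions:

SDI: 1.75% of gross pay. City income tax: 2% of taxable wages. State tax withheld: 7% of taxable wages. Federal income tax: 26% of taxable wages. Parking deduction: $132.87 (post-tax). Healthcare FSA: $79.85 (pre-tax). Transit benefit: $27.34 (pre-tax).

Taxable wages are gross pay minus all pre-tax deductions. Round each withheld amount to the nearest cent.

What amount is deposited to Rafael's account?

Regular pay: 38 × $49.10 = $1,865.80
Overtime pay: 4 × $49.10 × 1.5 = $294.60
Gross pay = $1,865.80 + $294.60 = $2,160.40
Healthcare FSA: $79.85
Transit benefit: $27.34
Pre-tax total = $79.85 + $27.34 = $107.19
Taxable wages = $2,160.40 − $107.19 = $2,053.21
City income tax: $2,053.21 × 0.02 = $41.06
State tax withheld: $2,053.21 × 0.07 = $143.72
Federal income tax: $2,053.21 × 0.26 = $533.83
SDI: $2,160.40 × 0.0175 = $37.81
Parking deduction: $132.87
Total deductions = $79.85 + $27.34 + $41.06 + $143.72 + $533.83 + $37.81 + $132.87 = $996.48
Net pay = $2,160.40 − $996.48 = $1,163.92

$1,163.92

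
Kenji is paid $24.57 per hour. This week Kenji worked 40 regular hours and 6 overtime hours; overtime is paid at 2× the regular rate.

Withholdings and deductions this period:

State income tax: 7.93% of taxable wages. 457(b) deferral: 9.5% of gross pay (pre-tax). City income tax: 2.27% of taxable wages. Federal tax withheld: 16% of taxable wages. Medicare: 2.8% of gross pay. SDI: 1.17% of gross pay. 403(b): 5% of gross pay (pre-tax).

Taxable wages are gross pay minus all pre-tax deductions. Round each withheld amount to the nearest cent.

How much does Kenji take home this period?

Regular pay: 40 × $24.57 = $982.80
Overtime pay: 6 × $24.57 × 2 = $294.84
Gross pay = $982.80 + $294.84 = $1,277.64
457(b) deferral: $1,277.64 × 0.095 = $121.38
403(b): $1,277.64 × 0.05 = $63.88
Pre-tax total = $121.38 + $63.88 = $185.26
Taxable wages = $1,277.64 − $185.26 = $1,092.38
City income tax: $1,092.38 × 0.0227 = $24.80
State income tax: $1,092.38 × 0.0793 = $86.63
Federal tax withheld: $1,092.38 × 0.16 = $174.78
Medicare: $1,277.64 × 0.028 = $35.77
SDI: $1,277.64 × 0.0117 = $14.95
Total deductions = $121.38 + $63.88 + $24.80 + $86.63 + $174.78 + $35.77 + $14.95 = $522.19
Net pay = $1,277.64 − $522.19 = $755.45

$755.45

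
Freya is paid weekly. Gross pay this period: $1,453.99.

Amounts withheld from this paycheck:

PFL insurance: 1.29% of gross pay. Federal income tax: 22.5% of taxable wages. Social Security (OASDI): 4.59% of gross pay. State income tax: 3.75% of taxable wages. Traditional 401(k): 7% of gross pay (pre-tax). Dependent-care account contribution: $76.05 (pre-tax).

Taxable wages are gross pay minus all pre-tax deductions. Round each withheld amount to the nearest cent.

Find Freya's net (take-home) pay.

Traditional 401(k): $1,453.99 × 0.07 = $101.78
Dependent-care account contribution: $76.05
Pre-tax total = $101.78 + $76.05 = $177.83
Taxable wages = $1,453.99 − $177.83 = $1,276.16
Federal income tax: $1,276.16 × 0.225 = $287.14
State income tax: $1,276.16 × 0.0375 = $47.86
PFL insurance: $1,453.99 × 0.0129 = $18.76
Social Security (OASDI): $1,453.99 × 0.0459 = $66.74
Total deductions = $101.78 + $76.05 + $287.14 + $47.86 + $18.76 + $66.74 = $598.33
Net pay = $1,453.99 − $598.33 = $855.66

$855.66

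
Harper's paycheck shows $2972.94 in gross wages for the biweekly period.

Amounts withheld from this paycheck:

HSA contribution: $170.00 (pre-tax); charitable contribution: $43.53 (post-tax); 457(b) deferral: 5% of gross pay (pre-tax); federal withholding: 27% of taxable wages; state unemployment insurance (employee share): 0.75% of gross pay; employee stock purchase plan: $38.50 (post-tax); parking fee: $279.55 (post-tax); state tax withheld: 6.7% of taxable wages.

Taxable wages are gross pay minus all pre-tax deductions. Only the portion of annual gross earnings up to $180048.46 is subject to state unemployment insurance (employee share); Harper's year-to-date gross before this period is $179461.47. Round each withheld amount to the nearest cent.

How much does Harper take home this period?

HSA contribution: $170.00
457(b) deferral: $2972.94 × 0.05 = $148.65
Pre-tax total = $170.00 + $148.65 = $318.65
Taxable wages = $2972.94 − $318.65 = $2654.29
Federal withholding: $2654.29 × 0.27 = $716.66
State tax withheld: $2654.29 × 0.067 = $177.84
State unemployment insurance (employee share): only $180048.46 − $179461.47 = $586.99 of this check is subject → $586.99 × 0.0075 = $4.40
Employee stock purchase plan: $38.50
Parking fee: $279.55
Charitable contribution: $43.53
Total deductions = $170.00 + $148.65 + $716.66 + $177.84 + $4.40 + $38.50 + $279.55 + $43.53 = $1579.13
Net pay = $2972.94 − $1579.13 = $1393.81

$1393.81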